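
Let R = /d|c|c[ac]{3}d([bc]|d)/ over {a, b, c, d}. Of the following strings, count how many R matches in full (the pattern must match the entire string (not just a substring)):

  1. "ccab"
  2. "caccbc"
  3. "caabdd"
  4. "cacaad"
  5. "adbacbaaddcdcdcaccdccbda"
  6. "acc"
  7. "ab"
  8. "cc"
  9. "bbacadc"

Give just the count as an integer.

0

1. "ccab" → no match
2. "caccbc" → no match
3. "caabdd" → no match
4. "cacaad" → no match
5 → no match
6. "acc" → no match
7. "ab" → no match
8. "cc" → no match
9. "bbacadc" → no match
Total matched: 0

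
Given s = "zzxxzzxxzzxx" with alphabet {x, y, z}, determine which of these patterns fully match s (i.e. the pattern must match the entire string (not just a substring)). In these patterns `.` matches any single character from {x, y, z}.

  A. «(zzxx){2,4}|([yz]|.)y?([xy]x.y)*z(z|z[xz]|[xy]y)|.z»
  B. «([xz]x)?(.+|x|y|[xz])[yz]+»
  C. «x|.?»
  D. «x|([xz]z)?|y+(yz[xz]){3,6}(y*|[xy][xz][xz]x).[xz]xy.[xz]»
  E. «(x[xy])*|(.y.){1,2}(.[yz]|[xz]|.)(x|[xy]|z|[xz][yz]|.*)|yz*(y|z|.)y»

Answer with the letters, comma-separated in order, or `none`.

A

A → match
B → no match
C → no match
D → no match
E → no match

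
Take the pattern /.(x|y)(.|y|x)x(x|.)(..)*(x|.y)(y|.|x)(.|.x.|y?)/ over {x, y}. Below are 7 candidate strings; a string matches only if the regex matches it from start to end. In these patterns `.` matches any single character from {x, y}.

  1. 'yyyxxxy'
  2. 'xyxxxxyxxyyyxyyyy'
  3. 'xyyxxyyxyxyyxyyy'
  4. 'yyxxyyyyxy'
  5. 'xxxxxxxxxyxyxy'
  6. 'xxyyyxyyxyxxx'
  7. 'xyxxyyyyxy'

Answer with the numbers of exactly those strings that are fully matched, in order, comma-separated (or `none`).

1, 2, 3

1. 'yyyxxxy' → match
2 → match
3 → match
4. 'yyxxyyyyxy' → no match
5 → no match
6 → no match
7. 'xyxxyyyyxy' → no match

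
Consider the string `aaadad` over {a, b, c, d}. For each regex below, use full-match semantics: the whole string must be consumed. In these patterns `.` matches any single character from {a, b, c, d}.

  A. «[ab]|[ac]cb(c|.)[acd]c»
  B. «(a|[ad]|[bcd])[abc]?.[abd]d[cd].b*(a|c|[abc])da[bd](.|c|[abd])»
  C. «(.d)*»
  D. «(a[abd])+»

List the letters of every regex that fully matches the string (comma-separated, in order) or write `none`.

D

A → no match
B → no match
C → no match
D → match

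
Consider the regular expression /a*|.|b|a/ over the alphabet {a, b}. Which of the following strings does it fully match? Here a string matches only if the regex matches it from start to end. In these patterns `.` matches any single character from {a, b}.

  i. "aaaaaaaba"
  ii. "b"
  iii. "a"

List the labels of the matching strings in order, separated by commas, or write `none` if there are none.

i → no match
ii → match
iii → match

ii, iii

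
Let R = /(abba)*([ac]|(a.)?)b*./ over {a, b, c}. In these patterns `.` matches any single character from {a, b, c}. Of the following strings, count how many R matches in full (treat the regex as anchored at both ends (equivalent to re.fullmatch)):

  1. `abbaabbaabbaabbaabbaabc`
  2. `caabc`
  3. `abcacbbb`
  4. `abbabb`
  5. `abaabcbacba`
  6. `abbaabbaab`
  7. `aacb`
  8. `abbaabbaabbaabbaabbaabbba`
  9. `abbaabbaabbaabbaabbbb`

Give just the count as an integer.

1 → match
2 → no match
3 → no match
4 → match
5 → no match
6 → match
7 → no match
8 → match
9 → match
Total matched: 5

5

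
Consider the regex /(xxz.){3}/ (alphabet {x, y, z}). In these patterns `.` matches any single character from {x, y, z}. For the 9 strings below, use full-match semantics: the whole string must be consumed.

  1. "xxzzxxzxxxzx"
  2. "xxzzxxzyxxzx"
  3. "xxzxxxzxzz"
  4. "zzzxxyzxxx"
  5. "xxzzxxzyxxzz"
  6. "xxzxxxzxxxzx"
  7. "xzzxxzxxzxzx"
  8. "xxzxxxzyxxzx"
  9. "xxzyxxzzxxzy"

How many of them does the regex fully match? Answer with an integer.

1 → match
2 → match
3 → no match
4 → no match — must start with "xxz"
5 → match
6 → match
7 → no match — must start with "xxz"
8 → match
9 → match
Total matched: 6

6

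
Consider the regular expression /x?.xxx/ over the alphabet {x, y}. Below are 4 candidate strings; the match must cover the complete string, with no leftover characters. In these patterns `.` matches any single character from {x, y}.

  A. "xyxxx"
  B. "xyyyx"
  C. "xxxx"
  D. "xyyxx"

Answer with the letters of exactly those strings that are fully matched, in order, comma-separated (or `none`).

A → match
B → no match — must end with "xxx"
C → match
D → no match — must end with "xxx"

A, C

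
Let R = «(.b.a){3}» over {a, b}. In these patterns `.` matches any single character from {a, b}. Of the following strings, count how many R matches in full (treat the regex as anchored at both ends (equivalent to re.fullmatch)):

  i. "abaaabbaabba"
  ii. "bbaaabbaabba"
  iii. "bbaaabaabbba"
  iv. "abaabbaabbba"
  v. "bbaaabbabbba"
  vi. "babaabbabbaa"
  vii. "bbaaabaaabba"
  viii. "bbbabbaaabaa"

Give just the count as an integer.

i. "abaaabbaabba" → match
ii. "bbaaabbaabba" → match
iii. "bbaaabaabbba" → match
iv. "abaabbaabbba" → match
v. "bbaaabbabbba" → match
vi. "babaabbabbaa" → no match
vii. "bbaaabaaabba" → match
viii. "bbbabbaaabaa" → match
Total matched: 7

7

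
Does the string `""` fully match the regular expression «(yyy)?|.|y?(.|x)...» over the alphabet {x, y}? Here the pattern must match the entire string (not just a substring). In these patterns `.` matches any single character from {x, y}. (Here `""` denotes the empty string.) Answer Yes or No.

Yes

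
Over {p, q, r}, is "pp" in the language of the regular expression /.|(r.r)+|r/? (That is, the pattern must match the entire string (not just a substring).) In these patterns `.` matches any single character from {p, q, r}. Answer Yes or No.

No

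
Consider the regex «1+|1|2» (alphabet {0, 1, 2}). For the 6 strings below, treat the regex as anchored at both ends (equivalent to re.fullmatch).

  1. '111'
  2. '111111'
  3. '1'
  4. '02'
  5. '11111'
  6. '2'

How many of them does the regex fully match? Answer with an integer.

1 → match
2 → match
3 → match
4 → no match
5 → match
6 → match
Total matched: 5

5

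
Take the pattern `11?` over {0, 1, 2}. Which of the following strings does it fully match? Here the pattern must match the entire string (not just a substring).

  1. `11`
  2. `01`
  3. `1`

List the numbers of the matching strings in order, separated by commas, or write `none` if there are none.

1, 3

1. `11` → match
2. `01` → no match — must start with `1`
3. `1` → match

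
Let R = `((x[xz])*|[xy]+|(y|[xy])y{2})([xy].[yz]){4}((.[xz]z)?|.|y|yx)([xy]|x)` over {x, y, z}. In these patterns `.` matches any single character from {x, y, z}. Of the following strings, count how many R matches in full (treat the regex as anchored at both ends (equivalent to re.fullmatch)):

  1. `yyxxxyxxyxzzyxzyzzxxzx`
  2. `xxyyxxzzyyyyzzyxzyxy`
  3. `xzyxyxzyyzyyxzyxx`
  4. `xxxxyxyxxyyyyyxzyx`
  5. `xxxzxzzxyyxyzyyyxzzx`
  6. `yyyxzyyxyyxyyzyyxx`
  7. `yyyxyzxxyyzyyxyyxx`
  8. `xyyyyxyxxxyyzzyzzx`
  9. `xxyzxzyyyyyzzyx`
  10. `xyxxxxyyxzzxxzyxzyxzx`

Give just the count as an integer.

1 → match
2 → match
3 → match
4 → match
5 → match
6 → match
7 → match
8 → no match
9 → match
10 → match
Total matched: 9

9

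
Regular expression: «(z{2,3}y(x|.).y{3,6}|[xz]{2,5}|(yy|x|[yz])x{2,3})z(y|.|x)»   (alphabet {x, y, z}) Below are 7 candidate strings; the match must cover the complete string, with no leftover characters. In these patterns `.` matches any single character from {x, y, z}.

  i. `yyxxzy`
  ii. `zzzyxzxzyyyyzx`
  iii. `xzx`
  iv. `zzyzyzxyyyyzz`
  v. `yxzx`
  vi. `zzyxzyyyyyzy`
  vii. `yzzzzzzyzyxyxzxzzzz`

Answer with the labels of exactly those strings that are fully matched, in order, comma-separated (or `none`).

i, vi

i → match
ii → no match
iii → no match
iv → no match
v → no match
vi → match
vii → no match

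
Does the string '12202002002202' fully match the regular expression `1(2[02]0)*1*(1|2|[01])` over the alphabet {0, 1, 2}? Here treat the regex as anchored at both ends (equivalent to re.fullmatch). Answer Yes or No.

Yes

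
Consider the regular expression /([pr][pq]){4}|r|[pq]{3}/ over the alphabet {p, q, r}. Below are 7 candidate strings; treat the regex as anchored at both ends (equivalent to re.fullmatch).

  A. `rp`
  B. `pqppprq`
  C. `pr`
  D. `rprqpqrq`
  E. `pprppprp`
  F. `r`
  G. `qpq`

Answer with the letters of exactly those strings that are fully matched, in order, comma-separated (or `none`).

D, E, F, G

A → no match
B → no match
C → no match
D → match
E → match
F → match
G → match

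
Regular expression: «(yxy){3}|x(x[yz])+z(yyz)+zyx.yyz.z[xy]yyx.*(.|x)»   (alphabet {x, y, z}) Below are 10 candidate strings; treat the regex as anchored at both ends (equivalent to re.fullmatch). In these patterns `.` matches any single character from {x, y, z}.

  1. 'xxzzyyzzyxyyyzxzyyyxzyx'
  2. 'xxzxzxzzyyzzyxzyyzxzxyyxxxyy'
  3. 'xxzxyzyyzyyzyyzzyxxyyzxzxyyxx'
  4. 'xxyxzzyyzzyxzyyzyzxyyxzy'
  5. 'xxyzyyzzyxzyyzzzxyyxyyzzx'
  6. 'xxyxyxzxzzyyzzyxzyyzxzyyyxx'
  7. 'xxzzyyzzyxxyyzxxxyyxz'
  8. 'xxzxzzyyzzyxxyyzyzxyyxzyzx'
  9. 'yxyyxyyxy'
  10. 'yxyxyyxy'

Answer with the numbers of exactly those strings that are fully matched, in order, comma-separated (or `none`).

1 → match
2 → match
3 → match
4 → match
5 → match
6 → match
7 → no match
8 → match
9 → match
10 → no match

1, 2, 3, 4, 5, 6, 8, 9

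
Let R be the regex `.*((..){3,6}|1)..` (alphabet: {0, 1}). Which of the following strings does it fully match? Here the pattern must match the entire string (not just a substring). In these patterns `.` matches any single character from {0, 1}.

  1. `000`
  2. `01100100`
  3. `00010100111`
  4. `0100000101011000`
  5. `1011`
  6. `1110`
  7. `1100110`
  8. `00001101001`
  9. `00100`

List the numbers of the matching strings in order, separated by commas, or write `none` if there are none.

1 → no match
2 → match
3 → match
4 → match
5 → no match
6 → match
7 → match
8 → match
9 → match

2, 3, 4, 6, 7, 8, 9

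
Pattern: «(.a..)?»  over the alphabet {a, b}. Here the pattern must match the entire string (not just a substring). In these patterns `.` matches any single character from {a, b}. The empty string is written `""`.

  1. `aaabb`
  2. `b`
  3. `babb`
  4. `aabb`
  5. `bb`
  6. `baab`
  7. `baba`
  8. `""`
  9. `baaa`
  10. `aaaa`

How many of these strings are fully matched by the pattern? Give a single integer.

1 → no match
2 → no match
3 → match
4 → match
5 → no match
6 → match
7 → match
8 → match
9 → match
10 → match
Total matched: 7

7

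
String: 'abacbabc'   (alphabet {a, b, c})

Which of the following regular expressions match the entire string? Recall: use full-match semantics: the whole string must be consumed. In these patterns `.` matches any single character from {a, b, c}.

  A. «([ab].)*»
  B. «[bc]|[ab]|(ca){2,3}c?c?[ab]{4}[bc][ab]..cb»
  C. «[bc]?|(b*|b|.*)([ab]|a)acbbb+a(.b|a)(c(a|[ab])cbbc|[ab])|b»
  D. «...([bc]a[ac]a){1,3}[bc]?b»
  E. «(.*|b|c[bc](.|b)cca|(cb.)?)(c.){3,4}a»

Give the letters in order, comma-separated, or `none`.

A

A → match
B → no match
C → no match
D → no match — must end with 'b'
E → no match — must end with 'a'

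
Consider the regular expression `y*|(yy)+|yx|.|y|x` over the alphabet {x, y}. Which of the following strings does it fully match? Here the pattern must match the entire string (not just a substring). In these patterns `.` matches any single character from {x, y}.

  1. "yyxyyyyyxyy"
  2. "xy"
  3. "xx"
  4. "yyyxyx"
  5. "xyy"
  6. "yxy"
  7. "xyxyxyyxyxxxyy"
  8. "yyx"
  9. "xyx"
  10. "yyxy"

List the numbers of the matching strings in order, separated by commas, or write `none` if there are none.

1 → no match
2 → no match
3 → no match
4 → no match
5 → no match
6 → no match
7 → no match
8 → no match
9 → no match
10 → no match

none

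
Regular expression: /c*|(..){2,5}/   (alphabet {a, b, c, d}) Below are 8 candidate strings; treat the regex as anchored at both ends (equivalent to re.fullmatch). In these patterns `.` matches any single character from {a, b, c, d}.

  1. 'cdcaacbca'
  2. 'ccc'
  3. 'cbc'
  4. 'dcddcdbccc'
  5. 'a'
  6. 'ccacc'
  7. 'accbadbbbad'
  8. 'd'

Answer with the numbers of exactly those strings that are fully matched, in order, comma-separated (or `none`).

2, 4

1 → no match
2 → match
3 → no match
4 → match
5 → no match
6 → no match
7 → no match
8 → no match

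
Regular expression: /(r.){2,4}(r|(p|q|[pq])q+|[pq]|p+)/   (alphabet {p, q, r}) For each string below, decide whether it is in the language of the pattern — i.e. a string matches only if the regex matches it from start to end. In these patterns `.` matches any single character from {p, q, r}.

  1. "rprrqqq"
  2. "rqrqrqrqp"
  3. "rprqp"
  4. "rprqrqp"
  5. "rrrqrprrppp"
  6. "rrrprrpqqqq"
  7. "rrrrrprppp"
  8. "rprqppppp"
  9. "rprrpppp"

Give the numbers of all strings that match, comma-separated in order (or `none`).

1, 2, 3, 4, 5, 6, 7, 8, 9

1. "rprrqqq" → match
2. "rqrqrqrqp" → match
3. "rprqp" → match
4. "rprqrqp" → match
5. "rrrqrprrppp" → match
6. "rrrprrpqqqq" → match
7. "rrrrrprppp" → match
8. "rprqppppp" → match
9. "rprrpppp" → match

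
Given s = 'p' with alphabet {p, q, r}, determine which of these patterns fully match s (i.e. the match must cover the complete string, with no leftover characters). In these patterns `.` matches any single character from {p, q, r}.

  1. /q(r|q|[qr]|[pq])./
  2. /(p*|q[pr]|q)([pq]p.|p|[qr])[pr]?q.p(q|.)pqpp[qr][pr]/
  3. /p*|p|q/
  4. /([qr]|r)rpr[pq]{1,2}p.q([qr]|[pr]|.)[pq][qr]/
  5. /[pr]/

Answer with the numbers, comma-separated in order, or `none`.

3, 5

1 → no match — must start with 'q'
2 → no match
3 → match
4 → no match
5 → match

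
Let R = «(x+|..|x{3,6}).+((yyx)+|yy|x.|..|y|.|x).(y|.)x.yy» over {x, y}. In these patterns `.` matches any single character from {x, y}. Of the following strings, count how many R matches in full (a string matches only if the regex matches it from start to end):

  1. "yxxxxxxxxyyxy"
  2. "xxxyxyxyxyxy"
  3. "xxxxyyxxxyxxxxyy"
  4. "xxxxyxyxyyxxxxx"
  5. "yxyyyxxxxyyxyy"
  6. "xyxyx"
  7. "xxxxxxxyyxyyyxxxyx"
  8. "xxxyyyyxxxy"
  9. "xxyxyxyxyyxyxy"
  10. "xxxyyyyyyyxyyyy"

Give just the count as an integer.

1

1 → no match — must end with "yy"
2 → no match — must end with "yy"
3 → match
4 → no match — must end with "yy"
5 → no match
6 → no match — must end with "yy"
7 → no match — must end with "yy"
8 → no match — must end with "yy"
9 → no match — must end with "yy"
10 → no match
Total matched: 1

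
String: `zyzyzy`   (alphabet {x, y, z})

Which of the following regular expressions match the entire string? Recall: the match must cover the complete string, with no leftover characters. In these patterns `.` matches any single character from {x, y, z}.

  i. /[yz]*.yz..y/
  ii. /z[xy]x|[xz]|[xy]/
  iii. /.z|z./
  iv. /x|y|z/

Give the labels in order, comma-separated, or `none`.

i

i → match
ii → no match
iii → no match
iv → no match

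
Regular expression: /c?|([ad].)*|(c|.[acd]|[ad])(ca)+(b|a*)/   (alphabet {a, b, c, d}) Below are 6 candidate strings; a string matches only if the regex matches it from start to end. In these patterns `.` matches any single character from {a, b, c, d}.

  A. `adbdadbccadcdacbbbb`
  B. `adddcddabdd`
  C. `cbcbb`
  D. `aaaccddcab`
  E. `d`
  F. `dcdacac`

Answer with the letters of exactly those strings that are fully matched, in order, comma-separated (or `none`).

none

A → no match
B → no match
C → no match
D → no match
E → no match
F → no match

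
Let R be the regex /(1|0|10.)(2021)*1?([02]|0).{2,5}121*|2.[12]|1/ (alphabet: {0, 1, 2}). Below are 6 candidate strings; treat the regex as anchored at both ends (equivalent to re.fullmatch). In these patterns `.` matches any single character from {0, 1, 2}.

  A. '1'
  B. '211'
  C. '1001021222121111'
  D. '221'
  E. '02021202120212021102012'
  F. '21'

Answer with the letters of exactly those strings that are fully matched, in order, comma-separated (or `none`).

A, B, C, D, E

A → match
B → match
C → match
D → match
E → match
F → no match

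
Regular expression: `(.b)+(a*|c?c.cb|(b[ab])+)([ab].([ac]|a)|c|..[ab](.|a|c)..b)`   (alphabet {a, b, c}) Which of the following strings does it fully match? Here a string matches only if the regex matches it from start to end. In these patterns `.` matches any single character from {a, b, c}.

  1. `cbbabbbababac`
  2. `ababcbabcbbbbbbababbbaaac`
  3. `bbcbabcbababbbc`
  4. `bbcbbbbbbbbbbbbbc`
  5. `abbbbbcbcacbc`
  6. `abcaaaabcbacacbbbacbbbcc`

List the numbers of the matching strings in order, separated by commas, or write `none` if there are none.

1 → match
2 → match
3 → match
4 → match
5 → match
6 → no match

1, 2, 3, 4, 5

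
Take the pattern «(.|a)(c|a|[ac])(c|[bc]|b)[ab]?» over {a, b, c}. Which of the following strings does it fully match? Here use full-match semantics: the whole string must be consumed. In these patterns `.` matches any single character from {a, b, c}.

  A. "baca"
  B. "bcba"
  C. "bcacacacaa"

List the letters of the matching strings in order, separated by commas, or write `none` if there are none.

A → match
B → match
C → no match

A, B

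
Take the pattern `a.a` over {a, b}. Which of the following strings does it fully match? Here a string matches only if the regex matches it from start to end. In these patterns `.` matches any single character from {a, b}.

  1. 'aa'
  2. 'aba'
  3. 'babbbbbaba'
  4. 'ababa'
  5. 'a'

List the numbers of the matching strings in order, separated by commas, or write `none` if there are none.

1 → no match
2 → match
3 → no match — must start with 'a'
4 → no match
5 → no match

2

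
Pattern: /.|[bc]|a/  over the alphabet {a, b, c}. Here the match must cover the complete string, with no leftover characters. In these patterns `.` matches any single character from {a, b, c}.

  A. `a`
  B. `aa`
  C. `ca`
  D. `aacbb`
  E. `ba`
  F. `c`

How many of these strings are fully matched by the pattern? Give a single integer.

2

A → match
B → no match
C → no match
D → no match
E → no match
F → match
Total matched: 2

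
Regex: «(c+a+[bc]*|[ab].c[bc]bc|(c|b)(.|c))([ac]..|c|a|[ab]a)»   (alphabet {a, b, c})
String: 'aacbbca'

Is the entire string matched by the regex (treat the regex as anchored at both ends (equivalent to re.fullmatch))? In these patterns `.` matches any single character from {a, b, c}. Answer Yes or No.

Yes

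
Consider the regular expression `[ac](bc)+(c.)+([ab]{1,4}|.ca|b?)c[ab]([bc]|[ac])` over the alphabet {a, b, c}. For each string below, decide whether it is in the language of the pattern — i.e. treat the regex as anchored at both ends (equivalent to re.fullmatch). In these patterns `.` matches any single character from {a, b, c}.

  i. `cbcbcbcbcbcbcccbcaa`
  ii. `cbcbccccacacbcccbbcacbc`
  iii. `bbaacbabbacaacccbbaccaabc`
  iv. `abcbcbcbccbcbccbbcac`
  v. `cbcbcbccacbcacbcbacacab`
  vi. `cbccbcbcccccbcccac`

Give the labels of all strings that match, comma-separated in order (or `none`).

i, ii, iv, v, vi

i → match
ii → match
iii → no match
iv → match
v → match
vi → match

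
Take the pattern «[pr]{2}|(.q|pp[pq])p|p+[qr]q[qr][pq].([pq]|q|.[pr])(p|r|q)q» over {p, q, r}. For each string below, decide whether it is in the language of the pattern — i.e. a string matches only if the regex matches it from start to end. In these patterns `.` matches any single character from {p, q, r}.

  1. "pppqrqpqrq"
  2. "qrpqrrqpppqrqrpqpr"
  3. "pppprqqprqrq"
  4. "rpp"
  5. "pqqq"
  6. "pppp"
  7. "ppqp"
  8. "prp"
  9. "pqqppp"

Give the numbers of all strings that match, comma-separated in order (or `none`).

1 → no match
2 → no match
3 → match
4 → no match
5 → no match
6 → match
7 → match
8 → no match
9 → no match

3, 6, 7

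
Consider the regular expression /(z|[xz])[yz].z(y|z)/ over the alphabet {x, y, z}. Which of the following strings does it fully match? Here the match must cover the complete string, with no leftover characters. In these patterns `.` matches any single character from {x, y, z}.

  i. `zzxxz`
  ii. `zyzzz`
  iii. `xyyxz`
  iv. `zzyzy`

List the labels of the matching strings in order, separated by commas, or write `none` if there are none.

i → no match
ii → match
iii → no match
iv → match

ii, iv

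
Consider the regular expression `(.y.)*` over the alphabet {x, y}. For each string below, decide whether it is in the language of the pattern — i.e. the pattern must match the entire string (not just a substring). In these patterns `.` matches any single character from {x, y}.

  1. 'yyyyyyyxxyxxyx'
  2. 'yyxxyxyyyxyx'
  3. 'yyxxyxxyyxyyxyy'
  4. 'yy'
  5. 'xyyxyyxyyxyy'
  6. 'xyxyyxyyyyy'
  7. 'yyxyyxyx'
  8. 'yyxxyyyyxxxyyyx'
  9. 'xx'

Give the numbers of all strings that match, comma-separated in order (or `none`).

2, 3, 5

1 → no match
2. 'yyxxyxyyyxyx' → match
3 → match
4. 'yy' → no match
5. 'xyyxyyxyyxyy' → match
6. 'xyxyyxyyyyy' → no match
7. 'yyxyyxyx' → no match
8 → no match
9. 'xx' → no match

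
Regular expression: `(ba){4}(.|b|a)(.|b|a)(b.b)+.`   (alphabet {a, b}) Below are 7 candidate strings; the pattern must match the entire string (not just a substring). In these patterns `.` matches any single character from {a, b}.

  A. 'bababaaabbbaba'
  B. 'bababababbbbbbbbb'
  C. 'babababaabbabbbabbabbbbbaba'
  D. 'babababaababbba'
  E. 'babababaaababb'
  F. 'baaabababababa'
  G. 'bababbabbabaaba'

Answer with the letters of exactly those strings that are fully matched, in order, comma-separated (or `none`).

A → no match
B → match
C → no match
D → no match
E → match
F → no match
G → no match

B, E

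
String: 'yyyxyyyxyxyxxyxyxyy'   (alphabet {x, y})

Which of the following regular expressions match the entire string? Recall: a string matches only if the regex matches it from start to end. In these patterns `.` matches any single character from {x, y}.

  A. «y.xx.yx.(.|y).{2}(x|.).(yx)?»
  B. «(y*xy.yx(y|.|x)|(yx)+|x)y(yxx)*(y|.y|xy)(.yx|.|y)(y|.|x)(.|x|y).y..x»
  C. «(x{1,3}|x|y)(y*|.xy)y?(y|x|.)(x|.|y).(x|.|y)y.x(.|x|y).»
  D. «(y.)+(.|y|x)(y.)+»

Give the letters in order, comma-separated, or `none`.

D

A → no match
B → no match — must end with 'x'
C → no match
D → match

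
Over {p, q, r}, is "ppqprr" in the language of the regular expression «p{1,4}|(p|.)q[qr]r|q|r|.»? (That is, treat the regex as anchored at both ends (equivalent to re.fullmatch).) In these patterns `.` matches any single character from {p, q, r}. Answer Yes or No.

No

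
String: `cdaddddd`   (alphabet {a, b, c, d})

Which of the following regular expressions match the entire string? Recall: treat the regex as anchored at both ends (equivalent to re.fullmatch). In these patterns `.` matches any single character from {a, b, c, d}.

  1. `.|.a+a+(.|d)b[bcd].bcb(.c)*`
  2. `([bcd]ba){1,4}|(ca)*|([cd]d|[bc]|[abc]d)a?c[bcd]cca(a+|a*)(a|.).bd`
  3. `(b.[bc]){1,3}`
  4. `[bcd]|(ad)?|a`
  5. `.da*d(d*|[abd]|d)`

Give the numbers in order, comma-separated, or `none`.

1 → no match
2 → no match
3 → no match — must start with `b`
4 → no match
5 → match

5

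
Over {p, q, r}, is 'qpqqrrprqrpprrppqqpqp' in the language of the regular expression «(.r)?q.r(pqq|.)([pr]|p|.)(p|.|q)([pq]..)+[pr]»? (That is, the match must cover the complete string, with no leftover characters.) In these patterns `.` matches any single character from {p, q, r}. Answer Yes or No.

No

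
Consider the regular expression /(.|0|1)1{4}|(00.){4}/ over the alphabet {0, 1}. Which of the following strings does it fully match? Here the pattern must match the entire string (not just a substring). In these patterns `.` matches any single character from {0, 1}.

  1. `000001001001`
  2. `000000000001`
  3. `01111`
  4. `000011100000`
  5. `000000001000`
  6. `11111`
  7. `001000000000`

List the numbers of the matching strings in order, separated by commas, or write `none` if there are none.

1 → match
2 → match
3 → match
4 → no match
5 → match
6 → match
7 → match

1, 2, 3, 5, 6, 7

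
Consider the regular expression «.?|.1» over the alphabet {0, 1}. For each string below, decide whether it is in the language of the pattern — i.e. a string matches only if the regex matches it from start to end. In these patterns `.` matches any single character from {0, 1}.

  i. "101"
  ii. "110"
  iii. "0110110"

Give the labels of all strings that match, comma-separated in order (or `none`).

none

i → no match
ii → no match
iii → no match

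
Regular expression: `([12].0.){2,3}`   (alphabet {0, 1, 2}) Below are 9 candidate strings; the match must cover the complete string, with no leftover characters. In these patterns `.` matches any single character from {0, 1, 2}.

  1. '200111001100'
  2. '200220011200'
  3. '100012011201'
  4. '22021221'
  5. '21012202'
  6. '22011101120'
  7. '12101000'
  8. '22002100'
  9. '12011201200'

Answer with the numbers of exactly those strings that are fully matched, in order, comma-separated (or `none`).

1. '200111001100' → match
2. '200220011200' → match
3. '100012011201' → match
4. '22021221' → no match
5. '21012202' → match
6. '22011101120' → no match
7. '12101000' → no match
8. '22002100' → match
9. '12011201200' → no match

1, 2, 3, 5, 8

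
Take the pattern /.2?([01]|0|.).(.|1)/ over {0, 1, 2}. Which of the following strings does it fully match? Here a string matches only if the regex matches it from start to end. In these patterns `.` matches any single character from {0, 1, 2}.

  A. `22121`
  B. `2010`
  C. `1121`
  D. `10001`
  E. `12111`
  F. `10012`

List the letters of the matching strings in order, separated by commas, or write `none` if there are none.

A, B, C, E

A → match
B → match
C → match
D → no match
E → match
F → no match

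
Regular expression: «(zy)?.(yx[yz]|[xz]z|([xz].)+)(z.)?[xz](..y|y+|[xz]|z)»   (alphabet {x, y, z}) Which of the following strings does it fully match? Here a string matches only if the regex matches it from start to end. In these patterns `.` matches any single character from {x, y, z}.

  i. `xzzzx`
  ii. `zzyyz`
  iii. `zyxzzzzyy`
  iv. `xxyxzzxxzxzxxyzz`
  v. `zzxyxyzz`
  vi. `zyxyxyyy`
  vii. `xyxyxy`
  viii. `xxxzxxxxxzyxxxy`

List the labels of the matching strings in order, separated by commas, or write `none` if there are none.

i → match
ii → no match
iii → match
iv → no match
v → no match
vi → match
vii → match
viii → match

i, iii, vi, vii, viii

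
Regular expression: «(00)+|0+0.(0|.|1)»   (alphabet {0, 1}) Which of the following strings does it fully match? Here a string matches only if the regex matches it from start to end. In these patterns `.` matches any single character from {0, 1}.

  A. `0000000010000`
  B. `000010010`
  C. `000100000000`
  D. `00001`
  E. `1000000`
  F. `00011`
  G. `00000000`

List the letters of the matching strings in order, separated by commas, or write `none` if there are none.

D, F, G

A → no match
B → no match
C → no match
D → match
E → no match
F → match
G → match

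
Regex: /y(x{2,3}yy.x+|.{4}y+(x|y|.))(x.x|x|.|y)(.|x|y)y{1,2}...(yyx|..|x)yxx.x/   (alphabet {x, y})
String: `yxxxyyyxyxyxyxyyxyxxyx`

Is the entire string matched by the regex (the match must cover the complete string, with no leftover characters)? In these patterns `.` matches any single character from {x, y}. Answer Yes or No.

Yes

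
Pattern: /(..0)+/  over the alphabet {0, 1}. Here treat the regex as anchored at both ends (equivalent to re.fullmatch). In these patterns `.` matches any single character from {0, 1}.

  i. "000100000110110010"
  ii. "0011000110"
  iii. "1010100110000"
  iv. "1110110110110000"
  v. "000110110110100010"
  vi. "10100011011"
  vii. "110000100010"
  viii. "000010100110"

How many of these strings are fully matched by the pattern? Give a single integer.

4

i → match
ii → no match
iii → no match
iv → no match
v → match
vi → no match — must end with "0"
vii → match
viii → match
Total matched: 4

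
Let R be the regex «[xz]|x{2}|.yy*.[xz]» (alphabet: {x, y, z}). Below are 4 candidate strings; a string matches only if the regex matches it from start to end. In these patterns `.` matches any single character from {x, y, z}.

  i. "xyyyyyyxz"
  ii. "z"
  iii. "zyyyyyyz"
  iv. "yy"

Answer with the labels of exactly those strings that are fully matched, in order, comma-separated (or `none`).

i. "xyyyyyyxz" → match
ii. "z" → match
iii. "zyyyyyyz" → match
iv. "yy" → no match

i, ii, iii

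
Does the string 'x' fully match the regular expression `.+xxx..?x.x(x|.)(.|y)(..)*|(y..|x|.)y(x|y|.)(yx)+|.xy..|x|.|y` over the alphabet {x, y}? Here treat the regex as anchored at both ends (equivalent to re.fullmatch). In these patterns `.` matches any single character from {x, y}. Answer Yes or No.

Yes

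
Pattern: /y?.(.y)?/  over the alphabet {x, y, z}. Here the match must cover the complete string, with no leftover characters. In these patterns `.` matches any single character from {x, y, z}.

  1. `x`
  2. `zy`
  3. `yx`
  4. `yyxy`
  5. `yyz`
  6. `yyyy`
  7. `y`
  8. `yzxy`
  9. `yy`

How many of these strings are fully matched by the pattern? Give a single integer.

1 → match
2 → no match
3 → match
4 → match
5 → no match
6 → match
7 → match
8 → match
9 → match
Total matched: 7

7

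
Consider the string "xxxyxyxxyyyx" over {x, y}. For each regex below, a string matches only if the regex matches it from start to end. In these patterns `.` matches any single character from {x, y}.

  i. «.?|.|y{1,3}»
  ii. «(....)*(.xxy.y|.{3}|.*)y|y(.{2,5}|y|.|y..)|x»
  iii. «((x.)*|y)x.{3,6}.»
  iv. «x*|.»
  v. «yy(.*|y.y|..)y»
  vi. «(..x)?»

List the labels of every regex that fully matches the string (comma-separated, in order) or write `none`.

i → no match
ii → no match
iii → match
iv → no match
v → no match — must start with "yy"
vi → no match

iii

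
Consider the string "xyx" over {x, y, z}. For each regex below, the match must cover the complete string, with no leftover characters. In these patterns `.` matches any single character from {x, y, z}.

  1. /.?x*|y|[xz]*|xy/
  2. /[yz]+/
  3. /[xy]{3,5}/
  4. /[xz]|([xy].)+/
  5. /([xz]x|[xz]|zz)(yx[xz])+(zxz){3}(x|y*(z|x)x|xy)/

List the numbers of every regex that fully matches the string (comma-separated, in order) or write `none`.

3

1 → no match
2 → no match
3 → match
4 → no match
5 → no match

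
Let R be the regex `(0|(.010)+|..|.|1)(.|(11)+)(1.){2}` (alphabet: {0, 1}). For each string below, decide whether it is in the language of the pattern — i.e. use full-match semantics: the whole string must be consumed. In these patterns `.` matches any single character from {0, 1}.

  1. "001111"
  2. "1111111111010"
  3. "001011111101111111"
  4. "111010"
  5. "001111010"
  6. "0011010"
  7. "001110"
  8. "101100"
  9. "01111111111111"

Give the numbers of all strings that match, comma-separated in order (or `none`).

1, 2, 4, 6, 7, 9

1 → match
2 → match
3 → no match
4 → match
5 → no match
6 → match
7 → match
8 → no match
9 → match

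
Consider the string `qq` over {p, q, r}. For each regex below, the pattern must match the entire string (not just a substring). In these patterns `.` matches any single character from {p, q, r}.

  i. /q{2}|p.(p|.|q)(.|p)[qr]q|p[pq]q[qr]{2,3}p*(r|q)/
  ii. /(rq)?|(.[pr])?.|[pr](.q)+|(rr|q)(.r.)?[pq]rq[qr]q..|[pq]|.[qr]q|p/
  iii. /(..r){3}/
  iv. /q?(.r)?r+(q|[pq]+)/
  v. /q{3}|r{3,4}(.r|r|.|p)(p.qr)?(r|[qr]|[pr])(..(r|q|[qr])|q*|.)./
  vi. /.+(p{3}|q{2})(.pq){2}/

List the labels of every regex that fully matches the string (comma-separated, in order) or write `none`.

i → match
ii → no match
iii → no match — must end with `r`
iv → no match
v → no match
vi → no match — must end with `pq`

i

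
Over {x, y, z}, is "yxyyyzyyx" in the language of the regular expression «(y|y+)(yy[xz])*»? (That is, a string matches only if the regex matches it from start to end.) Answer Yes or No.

No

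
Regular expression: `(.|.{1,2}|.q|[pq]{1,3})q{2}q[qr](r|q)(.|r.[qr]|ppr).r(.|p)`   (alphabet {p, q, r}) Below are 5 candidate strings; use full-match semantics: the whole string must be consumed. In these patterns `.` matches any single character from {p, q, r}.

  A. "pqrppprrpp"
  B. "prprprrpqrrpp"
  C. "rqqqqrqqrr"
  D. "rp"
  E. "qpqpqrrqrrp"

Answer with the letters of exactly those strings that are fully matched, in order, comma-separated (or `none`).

A → no match
B → no match
C → match
D → no match
E → no match

C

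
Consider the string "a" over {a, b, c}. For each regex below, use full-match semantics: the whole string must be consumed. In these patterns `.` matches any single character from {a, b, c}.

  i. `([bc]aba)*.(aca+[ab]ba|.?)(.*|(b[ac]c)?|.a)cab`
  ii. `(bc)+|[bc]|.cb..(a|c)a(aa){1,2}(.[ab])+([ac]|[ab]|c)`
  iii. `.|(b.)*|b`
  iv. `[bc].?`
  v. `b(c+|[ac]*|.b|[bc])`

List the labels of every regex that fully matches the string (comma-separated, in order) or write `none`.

i → no match — must end with "cab"
ii → no match
iii → match
iv → no match
v → no match — must start with "b"

iii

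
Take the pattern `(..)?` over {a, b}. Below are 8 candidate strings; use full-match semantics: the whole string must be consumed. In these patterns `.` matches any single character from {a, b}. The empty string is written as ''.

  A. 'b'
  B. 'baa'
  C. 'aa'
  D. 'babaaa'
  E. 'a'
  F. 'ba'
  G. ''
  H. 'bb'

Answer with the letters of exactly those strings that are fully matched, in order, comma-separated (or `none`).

A. 'b' → no match
B. 'baa' → no match
C. 'aa' → match
D. 'babaaa' → no match
E. 'a' → no match
F. 'ba' → match
G. '' → match
H. 'bb' → match

C, F, G, H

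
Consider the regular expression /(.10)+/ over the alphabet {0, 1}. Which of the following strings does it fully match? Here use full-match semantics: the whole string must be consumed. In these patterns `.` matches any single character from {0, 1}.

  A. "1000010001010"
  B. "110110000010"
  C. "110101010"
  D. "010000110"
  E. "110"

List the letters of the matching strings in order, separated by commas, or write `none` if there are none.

A → no match
B → no match
C → no match
D → no match
E → match

E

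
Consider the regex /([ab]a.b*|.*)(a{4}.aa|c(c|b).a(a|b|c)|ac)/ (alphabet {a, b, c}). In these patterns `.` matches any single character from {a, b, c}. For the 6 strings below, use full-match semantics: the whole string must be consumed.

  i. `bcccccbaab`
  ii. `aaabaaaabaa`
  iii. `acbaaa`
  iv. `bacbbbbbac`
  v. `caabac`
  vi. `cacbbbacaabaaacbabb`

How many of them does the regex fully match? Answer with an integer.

i. `bcccccbaab` → match
ii. `aaabaaaabaa` → match
iii. `acbaaa` → match
iv. `bacbbbbbac` → match
v. `caabac` → match
vi → no match
Total matched: 5

5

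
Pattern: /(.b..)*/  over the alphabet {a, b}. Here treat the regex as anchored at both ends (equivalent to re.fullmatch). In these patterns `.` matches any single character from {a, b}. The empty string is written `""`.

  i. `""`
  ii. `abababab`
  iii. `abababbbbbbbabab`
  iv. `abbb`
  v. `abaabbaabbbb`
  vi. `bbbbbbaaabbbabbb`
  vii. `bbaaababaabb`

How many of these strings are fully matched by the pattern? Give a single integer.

i → match
ii → match
iii → match
iv → match
v → match
vi → match
vii → no match
Total matched: 6

6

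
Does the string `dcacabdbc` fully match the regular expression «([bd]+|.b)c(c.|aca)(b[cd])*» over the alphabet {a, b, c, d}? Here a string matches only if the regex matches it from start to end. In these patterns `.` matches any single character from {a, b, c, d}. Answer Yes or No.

Yes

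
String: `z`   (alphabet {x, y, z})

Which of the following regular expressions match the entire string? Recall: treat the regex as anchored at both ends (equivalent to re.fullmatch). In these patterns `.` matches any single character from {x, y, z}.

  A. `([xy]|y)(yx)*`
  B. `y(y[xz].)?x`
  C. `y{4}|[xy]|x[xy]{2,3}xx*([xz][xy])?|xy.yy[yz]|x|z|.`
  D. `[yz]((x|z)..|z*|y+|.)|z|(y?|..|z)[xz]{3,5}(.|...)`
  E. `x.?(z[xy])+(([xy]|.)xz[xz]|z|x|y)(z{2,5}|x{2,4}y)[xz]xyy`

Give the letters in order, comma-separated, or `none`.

C, D

A → no match
B → no match — must start with `y`
C → match
D → match
E → no match — must start with `x`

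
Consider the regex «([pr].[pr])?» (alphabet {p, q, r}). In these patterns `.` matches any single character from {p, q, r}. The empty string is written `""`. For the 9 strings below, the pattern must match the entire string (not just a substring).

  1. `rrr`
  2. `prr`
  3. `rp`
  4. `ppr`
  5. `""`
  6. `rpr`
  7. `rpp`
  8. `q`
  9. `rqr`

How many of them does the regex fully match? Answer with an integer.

7

1 → match
2 → match
3 → no match
4 → match
5 → match
6 → match
7 → match
8 → no match
9 → match
Total matched: 7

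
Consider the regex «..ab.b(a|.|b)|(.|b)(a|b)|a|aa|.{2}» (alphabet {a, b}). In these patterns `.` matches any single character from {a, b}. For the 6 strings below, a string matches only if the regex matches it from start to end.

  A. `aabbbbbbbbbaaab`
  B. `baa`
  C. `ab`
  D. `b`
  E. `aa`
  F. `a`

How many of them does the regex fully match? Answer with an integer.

3

A → no match
B → no match
C → match
D → no match
E → match
F → match
Total matched: 3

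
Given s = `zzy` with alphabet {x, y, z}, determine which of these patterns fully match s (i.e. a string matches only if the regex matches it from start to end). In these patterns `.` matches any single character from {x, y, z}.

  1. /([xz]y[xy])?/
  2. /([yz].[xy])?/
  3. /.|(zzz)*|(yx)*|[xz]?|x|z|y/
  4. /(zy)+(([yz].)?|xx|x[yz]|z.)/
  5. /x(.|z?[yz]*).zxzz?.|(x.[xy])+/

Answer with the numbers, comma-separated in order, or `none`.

1 → no match
2 → match
3 → no match
4 → no match — must start with `zy`
5 → no match — must start with `x`

2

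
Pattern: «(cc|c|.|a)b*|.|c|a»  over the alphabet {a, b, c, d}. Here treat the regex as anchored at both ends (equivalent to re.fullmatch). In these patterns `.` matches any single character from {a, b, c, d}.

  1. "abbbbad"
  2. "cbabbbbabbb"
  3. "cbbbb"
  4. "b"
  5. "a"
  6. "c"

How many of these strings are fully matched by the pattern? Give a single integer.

1. "abbbbad" → no match
2. "cbabbbbabbb" → no match
3. "cbbbb" → match
4. "b" → match
5. "a" → match
6. "c" → match
Total matched: 4

4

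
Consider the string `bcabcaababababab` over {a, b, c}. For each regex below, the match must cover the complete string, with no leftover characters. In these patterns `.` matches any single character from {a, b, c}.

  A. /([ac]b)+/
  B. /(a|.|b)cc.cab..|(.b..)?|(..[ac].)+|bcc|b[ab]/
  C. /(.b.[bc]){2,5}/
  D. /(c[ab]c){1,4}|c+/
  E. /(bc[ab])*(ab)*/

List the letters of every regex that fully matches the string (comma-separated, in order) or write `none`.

A → no match
B → match
C → no match
D → no match — must start with `c`
E → match

B, E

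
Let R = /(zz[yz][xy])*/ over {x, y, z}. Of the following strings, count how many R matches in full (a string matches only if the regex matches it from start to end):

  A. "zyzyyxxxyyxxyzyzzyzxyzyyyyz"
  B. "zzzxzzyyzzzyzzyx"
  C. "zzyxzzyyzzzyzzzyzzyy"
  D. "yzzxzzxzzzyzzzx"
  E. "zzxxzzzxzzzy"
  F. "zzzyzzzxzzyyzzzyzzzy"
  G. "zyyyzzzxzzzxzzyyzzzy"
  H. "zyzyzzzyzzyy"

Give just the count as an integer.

3

A → no match
B → match
C → match
D → no match
E → no match
F → match
G → no match
H → no match
Total matched: 3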